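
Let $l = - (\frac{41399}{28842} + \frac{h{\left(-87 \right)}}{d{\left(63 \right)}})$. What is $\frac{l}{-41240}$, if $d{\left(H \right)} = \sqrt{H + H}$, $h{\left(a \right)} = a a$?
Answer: $\frac{41399}{1189444080} + \frac{2523 \sqrt{14}}{577360} \approx 0.016385$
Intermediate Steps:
$h{\left(a \right)} = a^{2}$
$d{\left(H \right)} = \sqrt{2} \sqrt{H}$ ($d{\left(H \right)} = \sqrt{2 H} = \sqrt{2} \sqrt{H}$)
$l = - \frac{41399}{28842} - \frac{2523 \sqrt{14}}{14}$ ($l = - (\frac{41399}{28842} + \frac{\left(-87\right)^{2}}{\sqrt{2} \sqrt{63}}) = - (41399 \cdot \frac{1}{28842} + \frac{7569}{\sqrt{2} \cdot 3 \sqrt{7}}) = - (\frac{41399}{28842} + \frac{7569}{3 \sqrt{14}}) = - (\frac{41399}{28842} + 7569 \frac{\sqrt{14}}{42}) = - (\frac{41399}{28842} + \frac{2523 \sqrt{14}}{14}) = - \frac{41399}{28842} - \frac{2523 \sqrt{14}}{14} \approx -675.74$)
$\frac{l}{-41240} = \frac{- \frac{41399}{28842} - \frac{2523 \sqrt{14}}{14}}{-41240} = \left(- \frac{41399}{28842} - \frac{2523 \sqrt{14}}{14}\right) \left(- \frac{1}{41240}\right) = \frac{41399}{1189444080} + \frac{2523 \sqrt{14}}{577360}$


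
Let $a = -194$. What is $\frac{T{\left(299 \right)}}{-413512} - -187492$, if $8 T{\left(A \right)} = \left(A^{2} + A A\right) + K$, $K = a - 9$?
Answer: $\frac{16763279909}{89408} \approx 1.8749 \cdot 10^{5}$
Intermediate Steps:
$K = -203$ ($K = -194 - 9 = -203$)
$T{\left(A \right)} = - \frac{203}{8} + \frac{A^{2}}{4}$ ($T{\left(A \right)} = \frac{\left(A^{2} + A A\right) - 203}{8} = \frac{\left(A^{2} + A^{2}\right) - 203}{8} = \frac{2 A^{2} - 203}{8} = \frac{-203 + 2 A^{2}}{8} = - \frac{203}{8} + \frac{A^{2}}{4}$)
$\frac{T{\left(299 \right)}}{-413512} - -187492 = \frac{- \frac{203}{8} + \frac{299^{2}}{4}}{-413512} - -187492 = \left(- \frac{203}{8} + \frac{1}{4} \cdot 89401\right) \left(- \frac{1}{413512}\right) + 187492 = \left(- \frac{203}{8} + \frac{89401}{4}\right) \left(- \frac{1}{413512}\right) + 187492 = \frac{178599}{8} \left(- \frac{1}{413512}\right) + 187492 = - \frac{4827}{89408} + 187492 = \frac{16763279909}{89408}$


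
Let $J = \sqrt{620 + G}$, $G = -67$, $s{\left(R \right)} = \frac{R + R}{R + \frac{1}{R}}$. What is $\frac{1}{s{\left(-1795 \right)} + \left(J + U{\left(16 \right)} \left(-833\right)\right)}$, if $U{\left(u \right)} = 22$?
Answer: $- \frac{47557429527771769}{871440903460734045912} - \frac{2595362886169 \sqrt{553}}{871440903460734045912} \approx -5.4643 \cdot 10^{-5}$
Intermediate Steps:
$s{\left(R \right)} = \frac{2 R}{R + \frac{1}{R}}$
$J = \sqrt{553}$ ($J = \sqrt{620 - 67} = \sqrt{553} \approx 23.516$)
$\frac{1}{s{\left(-1795 \right)} + \left(J + U{\left(16 \right)} \left(-833\right)\right)} = \frac{1}{\frac{2 \left(-1795\right)^{2}}{1 + \left(-1795\right)^{2}} + \left(\sqrt{553} + 22 \left(-833\right)\right)} = \frac{1}{2 \cdot 3222025 \frac{1}{1 + 3222025} - \left(18326 - \sqrt{553}\right)} = \frac{1}{2 \cdot 3222025 \cdot \frac{1}{3222026} - \left(18326 - \sqrt{553}\right)} = \frac{1}{\frac{3222025}{1611013} - \left(18326 - \sqrt{553}\right)} = \frac{1}{- \frac{29520202213}{1611013} + \sqrt{553}}$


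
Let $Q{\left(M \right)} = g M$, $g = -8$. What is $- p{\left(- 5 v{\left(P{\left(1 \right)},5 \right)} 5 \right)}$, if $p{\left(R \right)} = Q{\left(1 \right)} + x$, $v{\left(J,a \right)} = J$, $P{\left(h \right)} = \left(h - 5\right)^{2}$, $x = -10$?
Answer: $18$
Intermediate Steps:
$P{\left(h \right)} = \left(-5 + h\right)^{2}$
$Q{\left(M \right)} = - 8 M$
$p{\left(R \right)} = -18$ ($p{\left(R \right)} = \left(-8\right) 1 - 10 = -8 - 10 = -18$)
$- p{\left(- 5 v{\left(P{\left(1 \right)},5 \right)} 5 \right)} = \left(-1\right) \left(-18\right) = 18$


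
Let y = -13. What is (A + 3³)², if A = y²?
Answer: 38416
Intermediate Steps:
A = 169 (A = (-13)² = 169)
(A + 3³)² = (169 + 3³)² = (169 + 27)² = 196² = 38416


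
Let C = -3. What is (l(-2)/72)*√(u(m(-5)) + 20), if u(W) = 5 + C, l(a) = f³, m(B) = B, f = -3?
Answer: -3*√22/8 ≈ -1.7589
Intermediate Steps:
l(a) = -27 (l(a) = (-3)³ = -27)
u(W) = 2 (u(W) = 5 - 3 = 2)
(l(-2)/72)*√(u(m(-5)) + 20) = (-27/72)*√(2 + 20) = (-27*1/72)*√22 = -3*√22/8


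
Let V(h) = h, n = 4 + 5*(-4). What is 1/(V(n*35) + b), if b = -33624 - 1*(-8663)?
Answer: -1/25521 ≈ -3.9183e-5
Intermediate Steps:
n = -16 (n = 4 - 20 = -16)
b = -24961 (b = -33624 + 8663 = -24961)
1/(V(n*35) + b) = 1/(-16*35 - 24961) = 1/(-560 - 24961) = 1/(-25521) = -1/25521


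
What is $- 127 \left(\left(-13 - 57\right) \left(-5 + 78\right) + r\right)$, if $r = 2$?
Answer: $648716$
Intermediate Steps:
$- 127 \left(\left(-13 - 57\right) \left(-5 + 78\right) + r\right) = - 127 \left(\left(-13 - 57\right) \left(-5 + 78\right) + 2\right) = - 127 \left(\left(-70\right) 73 + 2\right) = - 127 \left(-5110 + 2\right) = \left(-127\right) \left(-5108\right) = 648716$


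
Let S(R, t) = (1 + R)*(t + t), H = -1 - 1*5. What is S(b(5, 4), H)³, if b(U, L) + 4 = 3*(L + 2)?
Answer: -5832000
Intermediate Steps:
b(U, L) = 2 + 3*L (b(U, L) = -4 + 3*(L + 2) = -4 + 3*(2 + L) = -4 + (6 + 3*L) = 2 + 3*L)
H = -6 (H = -1 - 5 = -6)
S(R, t) = 2*t*(1 + R) (S(R, t) = (1 + R)*(2*t) = 2*t*(1 + R))
S(b(5, 4), H)³ = (2*(-6)*(1 + (2 + 3*4)))³ = (2*(-6)*(1 + (2 + 12)))³ = (2*(-6)*(1 + 14))³ = (2*(-6)*15)³ = (-180)³ = -5832000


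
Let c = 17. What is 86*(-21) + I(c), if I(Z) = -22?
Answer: -1828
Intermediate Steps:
86*(-21) + I(c) = 86*(-21) - 22 = -1806 - 22 = -1828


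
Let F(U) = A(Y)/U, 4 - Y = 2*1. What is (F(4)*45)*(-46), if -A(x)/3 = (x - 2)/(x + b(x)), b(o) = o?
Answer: 0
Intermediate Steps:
Y = 2 (Y = 4 - 2 = 2)
A(x) = -3*(-2 + x)/(2*x) (A(x) = -3*(x - 2)/(x + x) = -3*(-2 + x)/(2*x))
F(U) = 0 (F(U) = (-3/2 + 3/2)/U = 0/U = 0)
(F(4)*45)*(-46) = (0*45)*(-46) = 0*(-46) = 0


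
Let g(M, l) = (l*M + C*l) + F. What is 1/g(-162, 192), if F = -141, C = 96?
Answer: -1/12813 ≈ -7.8046e-5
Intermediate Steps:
g(M, l) = -141 + 96*l + M*l (g(M, l) = (l*M + 96*l) - 141 = (M*l + 96*l) - 141 = (96*l + M*l) - 141 = -141 + 96*l + M*l)
1/g(-162, 192) = 1/(-141 + 96*192 - 162*192) = 1/(-141 + 18432 - 31104) = 1/(-12813) = -1/12813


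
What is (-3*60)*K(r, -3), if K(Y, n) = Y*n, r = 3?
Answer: 1620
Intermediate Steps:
(-3*60)*K(r, -3) = (-3*60)*(3*(-3)) = -180*(-9) = 1620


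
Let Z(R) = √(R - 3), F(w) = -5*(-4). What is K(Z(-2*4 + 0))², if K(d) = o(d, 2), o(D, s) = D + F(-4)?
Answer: (20 + I*√11)² ≈ 389.0 + 132.67*I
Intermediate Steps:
F(w) = 20
Z(R) = √(-3 + R)
o(D, s) = 20 + D (o(D, s) = D + 20 = 20 + D)
K(d) = 20 + d
K(Z(-2*4 + 0))² = (20 + √(-3 + (-2*4 + 0)))² = (20 + √(-3 + (-8 + 0)))² = (20 + √(-3 - 8))² = (20 + √(-11))² = (20 + I*√11)²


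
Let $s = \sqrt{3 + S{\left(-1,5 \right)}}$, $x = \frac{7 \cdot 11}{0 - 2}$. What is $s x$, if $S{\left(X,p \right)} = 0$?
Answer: $- \frac{77 \sqrt{3}}{2} \approx -66.684$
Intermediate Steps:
$x = - \frac{77}{2}$ ($x = \frac{77}{0 - 2} = \frac{77}{-2} = 77 \left(- \frac{1}{2}\right) = - \frac{77}{2} \approx -38.5$)
$s = \sqrt{3}$ ($s = \sqrt{3 + 0} = \sqrt{3} \approx 1.732$)
$s x = \sqrt{3} \left(- \frac{77}{2}\right) = - \frac{77 \sqrt{3}}{2}$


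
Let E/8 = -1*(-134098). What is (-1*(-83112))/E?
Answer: 10389/134098 ≈ 0.077473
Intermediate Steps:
E = 1072784 (E = 8*(-1*(-134098)) = 8*134098 = 1072784)
(-1*(-83112))/E = -1*(-83112)/1072784 = 83112*(1/1072784) = 10389/134098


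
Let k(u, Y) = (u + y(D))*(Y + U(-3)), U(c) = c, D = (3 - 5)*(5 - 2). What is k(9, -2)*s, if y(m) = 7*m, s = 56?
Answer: 9240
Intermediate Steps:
D = -6 (D = -2*3 = -6)
k(u, Y) = (-42 + u)*(-3 + Y) (k(u, Y) = (u + 7*(-6))*(Y - 3) = (u - 42)*(-3 + Y) = (-42 + u)*(-3 + Y))
k(9, -2)*s = (126 - 42*(-2) - 3*9 - 2*9)*56 = (126 + 84 - 27 - 18)*56 = 165*56 = 9240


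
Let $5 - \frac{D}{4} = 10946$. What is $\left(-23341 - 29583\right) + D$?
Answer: $-96688$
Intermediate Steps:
$D = -43764$ ($D = 20 - 43784 = -43764$)
$\left(-23341 - 29583\right) + D = \left(-23341 - 29583\right) - 43764 = -52924 - 43764 = -96688$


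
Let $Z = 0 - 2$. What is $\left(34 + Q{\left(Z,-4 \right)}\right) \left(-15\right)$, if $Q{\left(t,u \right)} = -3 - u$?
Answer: $-525$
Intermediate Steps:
$Z = -2$
$\left(34 + Q{\left(Z,-4 \right)}\right) \left(-15\right) = \left(34 - -1\right) \left(-15\right) = \left(34 + \left(-3 + 4\right)\right) \left(-15\right) = \left(34 + 1\right) \left(-15\right) = 35 \left(-15\right) = -525$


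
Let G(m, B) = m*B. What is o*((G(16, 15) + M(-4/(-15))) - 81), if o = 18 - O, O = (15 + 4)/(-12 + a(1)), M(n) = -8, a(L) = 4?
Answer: 24613/8 ≈ 3076.6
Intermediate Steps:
G(m, B) = B*m
O = -19/8 (O = (15 + 4)/(-12 + 4) = 19/(-8) = 19*(-1/8) = -19/8 ≈ -2.3750)
o = 163/8 (o = 18 - 1*(-19/8) = 18 + 19/8 = 163/8 ≈ 20.375)
o*((G(16, 15) + M(-4/(-15))) - 81) = 163*((15*16 - 8) - 81)/8 = 163*((240 - 8) - 81)/8 = 163*(232 - 81)/8 = (163/8)*151 = 24613/8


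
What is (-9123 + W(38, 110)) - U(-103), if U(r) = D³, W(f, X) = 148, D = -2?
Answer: -8967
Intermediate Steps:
U(r) = -8 (U(r) = (-2)³ = -8)
(-9123 + W(38, 110)) - U(-103) = (-9123 + 148) - 1*(-8) = -8975 + 8 = -8967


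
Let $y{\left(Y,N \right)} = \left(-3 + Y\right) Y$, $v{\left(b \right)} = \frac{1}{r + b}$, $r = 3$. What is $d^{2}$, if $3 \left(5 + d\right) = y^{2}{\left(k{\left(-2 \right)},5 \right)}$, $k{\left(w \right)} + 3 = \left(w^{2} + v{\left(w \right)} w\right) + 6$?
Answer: $\frac{7225}{9} \approx 802.78$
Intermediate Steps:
$v{\left(b \right)} = \frac{1}{3 + b}$
$k{\left(w \right)} = 3 + w^{2} + \frac{w}{3 + w}$ ($k{\left(w \right)} = -3 + \left(\left(w^{2} + \frac{w}{3 + w}\right) + 6\right) = -3 + \left(6 + w^{2} + \frac{w}{3 + w}\right) = 3 + w^{2} + \frac{w}{3 + w}$)
$y{\left(Y,N \right)} = Y \left(-3 + Y\right)$
$d = \frac{85}{3}$ ($d = -5 + \frac{\left(\frac{-2 + \left(3 - 2\right) \left(3 + \left(-2\right)^{2}\right)}{3 - 2} \left(-3 + \frac{-2 + \left(3 - 2\right) \left(3 + \left(-2\right)^{2}\right)}{3 - 2}\right)\right)^{2}}{3} = -5 + \frac{\left(\frac{-2 + 1 \left(3 + 4\right)}{1} \left(-3 + \frac{-2 + 1 \left(3 + 4\right)}{1}\right)\right)^{2}}{3} = -5 + \frac{\left(1 \left(-2 + 1 \cdot 7\right) \left(-3 + 1 \left(-2 + 1 \cdot 7\right)\right)\right)^{2}}{3} = -5 + \frac{\left(1 \left(-2 + 7\right) \left(-3 + 1 \left(-2 + 7\right)\right)\right)^{2}}{3} = -5 + \frac{\left(1 \cdot 5 \left(-3 + 1 \cdot 5\right)\right)^{2}}{3} = -5 + \frac{\left(5 \left(-3 + 5\right)\right)^{2}}{3} = -5 + \frac{\left(5 \cdot 2\right)^{2}}{3} = -5 + \frac{10^{2}}{3} = -5 + \frac{1}{3} \cdot 100 = -5 + \frac{100}{3} = \frac{85}{3} \approx 28.333$)
$d^{2} = \left(\frac{85}{3}\right)^{2} = \frac{7225}{9}$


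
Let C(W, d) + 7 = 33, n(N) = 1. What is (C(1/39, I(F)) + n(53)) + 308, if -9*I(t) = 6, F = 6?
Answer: 335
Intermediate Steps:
I(t) = -2/3 (I(t) = -1/9*6 = -2/3)
C(W, d) = 26 (C(W, d) = -7 + 33 = 26)
(C(1/39, I(F)) + n(53)) + 308 = (26 + 1) + 308 = 27 + 308 = 335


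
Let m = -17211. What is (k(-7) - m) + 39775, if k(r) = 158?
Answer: 57144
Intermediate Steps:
(k(-7) - m) + 39775 = (158 - 1*(-17211)) + 39775 = (158 + 17211) + 39775 = 17369 + 39775 = 57144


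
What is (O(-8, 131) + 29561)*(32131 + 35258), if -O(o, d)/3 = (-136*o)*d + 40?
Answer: -26830458627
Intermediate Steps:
O(o, d) = -120 + 408*d*o (O(o, d) = -3*((-136*o)*d + 40) = -3*(-136*d*o + 40) = -3*(40 - 136*d*o) = -120 + 408*d*o)
(O(-8, 131) + 29561)*(32131 + 35258) = ((-120 + 408*131*(-8)) + 29561)*(32131 + 35258) = ((-120 - 427584) + 29561)*67389 = (-427704 + 29561)*67389 = -398143*67389 = -26830458627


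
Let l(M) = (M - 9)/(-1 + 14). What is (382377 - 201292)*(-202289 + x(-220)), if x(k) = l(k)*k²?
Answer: -2483283252345/13 ≈ -1.9102e+11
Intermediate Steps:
l(M) = -9/13 + M/13 (l(M) = (-9 + M)/13 = (-9 + M)*(1/13) = -9/13 + M/13)
x(k) = k²*(-9/13 + k/13) (x(k) = (-9/13 + k/13)*k² = k²*(-9/13 + k/13))
(382377 - 201292)*(-202289 + x(-220)) = (382377 - 201292)*(-202289 + (1/13)*(-220)²*(-9 - 220)) = 181085*(-202289 + (1/13)*48400*(-229)) = 181085*(-202289 - 11083600/13) = 181085*(-13713357/13) = -2483283252345/13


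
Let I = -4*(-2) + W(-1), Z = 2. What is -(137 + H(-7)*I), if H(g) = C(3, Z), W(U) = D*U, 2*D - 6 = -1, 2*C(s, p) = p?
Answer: -285/2 ≈ -142.50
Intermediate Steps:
C(s, p) = p/2
D = 5/2 (D = 3 + (1/2)*(-1) = 3 - 1/2 = 5/2 ≈ 2.5000)
W(U) = 5*U/2
H(g) = 1 (H(g) = (1/2)*2 = 1)
I = 11/2 (I = -4*(-2) + (5/2)*(-1) = 8 - 5/2 = 11/2 ≈ 5.5000)
-(137 + H(-7)*I) = -(137 + 1*(11/2)) = -(137 + 11/2) = -1*285/2 = -285/2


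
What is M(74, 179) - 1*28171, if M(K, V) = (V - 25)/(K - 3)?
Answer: -1999987/71 ≈ -28169.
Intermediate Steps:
M(K, V) = (-25 + V)/(-3 + K)
M(74, 179) - 1*28171 = (-25 + 179)/(-3 + 74) - 1*28171 = 154/71 - 28171 = -1999987/71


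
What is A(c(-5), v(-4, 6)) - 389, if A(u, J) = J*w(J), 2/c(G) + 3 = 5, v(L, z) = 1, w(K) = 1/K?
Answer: -388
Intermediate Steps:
w(K) = 1/K
c(G) = 1 (c(G) = 2/(-3 + 5) = 2/2 = 2*(½) = 1)
A(u, J) = 1 (A(u, J) = J/J = 1)
A(c(-5), v(-4, 6)) - 389 = 1 - 389 = -388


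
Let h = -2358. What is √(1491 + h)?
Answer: 17*I*√3 ≈ 29.445*I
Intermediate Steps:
√(1491 + h) = √(1491 - 2358) = √(-867) = 17*I*√3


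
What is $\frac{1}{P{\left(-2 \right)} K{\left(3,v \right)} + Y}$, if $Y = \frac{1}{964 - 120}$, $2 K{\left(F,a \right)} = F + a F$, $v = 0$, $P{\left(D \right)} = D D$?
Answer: $\frac{844}{5065} \approx 0.16663$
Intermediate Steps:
$P{\left(D \right)} = D^{2}$
$K{\left(F,a \right)} = \frac{F}{2} + \frac{F a}{2}$ ($K{\left(F,a \right)} = \frac{F + a F}{2} = \frac{F + F a}{2} = \frac{F}{2} + \frac{F a}{2}$)
$Y = \frac{1}{844} \approx 0.0011848$
$\frac{1}{P{\left(-2 \right)} K{\left(3,v \right)} + Y} = \frac{1}{\left(-2\right)^{2} \cdot \frac{1}{2} \cdot 3 \left(1 + 0\right) + \frac{1}{844}} = \frac{1}{4 \cdot \frac{1}{2} \cdot 3 \cdot 1 + \frac{1}{844}} = \frac{1}{4 \cdot \frac{3}{2} + \frac{1}{844}} = \frac{1}{6 + \frac{1}{844}} = \frac{1}{\frac{5065}{844}} = \frac{844}{5065}$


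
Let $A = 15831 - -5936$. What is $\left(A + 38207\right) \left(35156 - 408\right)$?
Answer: $2083976552$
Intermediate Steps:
$A = 21767$ ($A = 15831 + 5936 = 21767$)
$\left(A + 38207\right) \left(35156 - 408\right) = \left(21767 + 38207\right) \left(35156 - 408\right) = 59974 \left(35156 - 408\right) = 59974 \cdot 34748 = 2083976552$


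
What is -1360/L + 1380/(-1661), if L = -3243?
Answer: -2216380/5386623 ≈ -0.41146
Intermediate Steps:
-1360/L + 1380/(-1661) = -1360/(-3243) + 1380/(-1661) = -1360*(-1/3243) + 1380*(-1/1661) = 1360/3243 - 1380/1661 = -2216380/5386623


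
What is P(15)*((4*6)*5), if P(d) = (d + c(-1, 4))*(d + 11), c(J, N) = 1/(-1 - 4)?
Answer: 46176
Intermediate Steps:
c(J, N) = -⅕ (c(J, N) = 1/(-5) = -⅕)
P(d) = (11 + d)*(-⅕ + d) (P(d) = (d - ⅕)*(d + 11) = (-⅕ + d)*(11 + d) = (11 + d)*(-⅕ + d))
P(15)*((4*6)*5) = (-11/5 + 15² + (54/5)*15)*((4*6)*5) = (-11/5 + 225 + 162)*(24*5) = (1924/5)*120 = 46176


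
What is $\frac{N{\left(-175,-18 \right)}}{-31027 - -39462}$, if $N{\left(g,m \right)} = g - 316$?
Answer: $- \frac{491}{8435} \approx -0.05821$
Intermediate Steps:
$N{\left(g,m \right)} = -316 + g$
$\frac{N{\left(-175,-18 \right)}}{-31027 - -39462} = \frac{-316 - 175}{-31027 - -39462} = - \frac{491}{-31027 + 39462} = - \frac{491}{8435}$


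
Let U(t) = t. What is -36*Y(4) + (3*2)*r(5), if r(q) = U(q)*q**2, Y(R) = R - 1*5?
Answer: 786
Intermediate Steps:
Y(R) = -5 + R (Y(R) = R - 5 = -5 + R)
r(q) = q**3 (r(q) = q*q**2 = q**3)
-36*Y(4) + (3*2)*r(5) = -36*(-5 + 4) + (3*2)*5**3 = -36*(-1) + 6*125 = 36 + 750 = 786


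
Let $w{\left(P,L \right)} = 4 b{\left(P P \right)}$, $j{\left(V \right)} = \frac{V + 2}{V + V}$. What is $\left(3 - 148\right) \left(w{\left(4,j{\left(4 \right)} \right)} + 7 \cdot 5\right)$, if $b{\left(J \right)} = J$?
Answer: $-14355$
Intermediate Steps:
$j{\left(V \right)} = \frac{2 + V}{2 V}$
$w{\left(P,L \right)} = 4 P^{2}$ ($w{\left(P,L \right)} = 4 P P = 4 P^{2}$)
$\left(3 - 148\right) \left(w{\left(4,j{\left(4 \right)} \right)} + 7 \cdot 5\right) = \left(3 - 148\right) \left(4 \cdot 4^{2} + 7 \cdot 5\right) = - 145 \left(4 \cdot 16 + 35\right) = - 145 \left(64 + 35\right) = \left(-145\right) 99 = -14355$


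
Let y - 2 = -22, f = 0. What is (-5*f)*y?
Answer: 0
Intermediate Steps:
y = -20 (y = 2 - 22 = -20)
(-5*f)*y = -5*0*(-20) = 0*(-20) = 0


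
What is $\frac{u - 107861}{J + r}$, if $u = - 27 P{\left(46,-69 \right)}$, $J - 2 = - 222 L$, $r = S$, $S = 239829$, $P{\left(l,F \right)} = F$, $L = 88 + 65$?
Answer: $- \frac{105998}{205865} \approx -0.51489$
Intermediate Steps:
$L = 153$
$r = 239829$
$J = -33964$ ($J = 2 - 33966 = -33964$)
$u = 1863$ ($u = \left(-27\right) \left(-69\right) = 1863$)
$\frac{u - 107861}{J + r} = \frac{1863 - 107861}{-33964 + 239829} = - \frac{105998}{205865}$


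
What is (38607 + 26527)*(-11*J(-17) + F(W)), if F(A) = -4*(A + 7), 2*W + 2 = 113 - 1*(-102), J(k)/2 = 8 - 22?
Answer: -9509564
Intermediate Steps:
J(k) = -28 (J(k) = 2*(8 - 22) = 2*(-14) = -28)
W = 213/2 (W = -1 + (113 - 1*(-102))/2 = -1 + (113 + 102)/2 = -1 + (1/2)*215 = -1 + 215/2 = 213/2 ≈ 106.50)
F(A) = -28 - 4*A (F(A) = -4*(7 + A) = -28 - 4*A)
(38607 + 26527)*(-11*J(-17) + F(W)) = (38607 + 26527)*(-11*(-28) + (-28 - 4*213/2)) = 65134*(308 + (-28 - 426)) = 65134*(308 - 454) = 65134*(-146) = -9509564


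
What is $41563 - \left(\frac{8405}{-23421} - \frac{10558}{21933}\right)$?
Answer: $\frac{7117015060414}{171230931} \approx 41564.0$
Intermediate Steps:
$41563 - \left(\frac{8405}{-23421} - \frac{10558}{21933}\right) = 41563 - \left(8405 \left(- \frac{1}{23421}\right) - \frac{10558}{21933}\right) = 41563 - \left(- \frac{8405}{23421} - \frac{10558}{21933}\right) = 41563 - - \frac{143875261}{171230931} = 41563 + \frac{143875261}{171230931} = \frac{7117015060414}{171230931}$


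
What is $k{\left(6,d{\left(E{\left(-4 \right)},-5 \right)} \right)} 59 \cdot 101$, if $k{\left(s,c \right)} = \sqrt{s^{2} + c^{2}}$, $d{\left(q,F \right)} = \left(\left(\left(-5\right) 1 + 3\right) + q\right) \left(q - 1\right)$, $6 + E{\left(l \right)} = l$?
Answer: $35754 \sqrt{485} \approx 7.874 \cdot 10^{5}$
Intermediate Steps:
$E{\left(l \right)} = -6 + l$
$d{\left(q,F \right)} = \left(-1 + q\right) \left(-2 + q\right)$ ($d{\left(q,F \right)} = \left(\left(-5 + 3\right) + q\right) \left(-1 + q\right) = \left(-2 + q\right) \left(-1 + q\right) = \left(-1 + q\right) \left(-2 + q\right)$)
$k{\left(s,c \right)} = \sqrt{c^{2} + s^{2}}$
$k{\left(6,d{\left(E{\left(-4 \right)},-5 \right)} \right)} 59 \cdot 101 = \sqrt{\left(2 + \left(-6 - 4\right)^{2} - 3 \left(-6 - 4\right)\right)^{2} + 6^{2}} \cdot 59 \cdot 101 = \sqrt{\left(2 + \left(-10\right)^{2} - -30\right)^{2} + 36} \cdot 59 \cdot 101 = \sqrt{\left(2 + 100 + 30\right)^{2} + 36} \cdot 59 \cdot 101 = \sqrt{132^{2} + 36} \cdot 59 \cdot 101 = \sqrt{17424 + 36} \cdot 59 \cdot 101 = \sqrt{17460} \cdot 59 \cdot 101 = 6 \sqrt{485} \cdot 59 \cdot 101 = 354 \sqrt{485} \cdot 101 = 35754 \sqrt{485}$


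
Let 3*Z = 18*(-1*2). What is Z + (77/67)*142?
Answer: 10130/67 ≈ 151.19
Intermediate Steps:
Z = -12 (Z = (18*(-1*2))/3 = (18*(-2))/3 = (1/3)*(-36) = -12)
Z + (77/67)*142 = -12 + (77/67)*142 = -12 + 10934/67 = 10130/67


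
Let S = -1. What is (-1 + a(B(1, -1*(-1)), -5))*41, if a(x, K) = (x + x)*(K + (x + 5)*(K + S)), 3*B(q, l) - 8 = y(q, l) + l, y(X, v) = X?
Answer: -45223/3 ≈ -15074.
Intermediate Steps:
B(q, l) = 8/3 + l/3 + q/3 (B(q, l) = 8/3 + (q + l)/3 = 8/3 + (l + q)/3 = 8/3 + (l/3 + q/3) = 8/3 + l/3 + q/3)
a(x, K) = 2*x*(K + (-1 + K)*(5 + x)) (a(x, K) = (x + x)*(K + (x + 5)*(K - 1)) = (2*x)*(K + (5 + x)*(-1 + K)) = (2*x)*(K + (-1 + K)*(5 + x)) = 2*x*(K + (-1 + K)*(5 + x)))
(-1 + a(B(1, -1*(-1)), -5))*41 = (-1 + 2*(8/3 + (-1*(-1))/3 + (1/3)*1)*(-5 - (8/3 + (-1*(-1))/3 + (1/3)*1) + 6*(-5) - 5*(8/3 + (-1*(-1))/3 + (1/3)*1)))*41 = (-1 + 2*(8/3 + (1/3)*1 + 1/3)*(-5 - (8/3 + (1/3)*1 + 1/3) - 30 - 5*(8/3 + (1/3)*1 + 1/3)))*41 = (-1 + 2*(8/3 + 1/3 + 1/3)*(-5 - (8/3 + 1/3 + 1/3) - 30 - 5*(8/3 + 1/3 + 1/3)))*41 = (-1 + 2*(10/3)*(-5 - 1*10/3 - 30 - 5*10/3))*41 = (-1 + 2*(10/3)*(-5 - 10/3 - 30 - 50/3))*41 = (-1 + 2*(10/3)*(-55))*41 = (-1 - 1100/3)*41 = -1103/3*41 = -45223/3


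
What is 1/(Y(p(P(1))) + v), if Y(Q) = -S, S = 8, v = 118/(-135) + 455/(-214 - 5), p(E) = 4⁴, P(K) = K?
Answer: -9855/107929 ≈ -0.091310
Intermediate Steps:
p(E) = 256
v = -29089/9855 (v = 118*(-1/135) + 455/(-219) = -118/135 + 455*(-1/219) = -118/135 - 455/219 = -29089/9855 ≈ -2.9517)
Y(Q) = -8 (Y(Q) = -1*8 = -8)
1/(Y(p(P(1))) + v) = 1/(-8 - 29089/9855) = 1/(-107929/9855) = -9855/107929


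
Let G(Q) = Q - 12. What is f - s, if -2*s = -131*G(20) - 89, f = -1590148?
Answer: -3181433/2 ≈ -1.5907e+6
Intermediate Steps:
G(Q) = -12 + Q
s = 1137/2 (s = -(-131*(-12 + 20) - 89)/2 = -(-131*8 - 89)/2 = -(-1048 - 89)/2 = -½*(-1137) = 1137/2 ≈ 568.50)
f - s = -1590148 - 1*1137/2 = -1590148 - 1137/2 = -3181433/2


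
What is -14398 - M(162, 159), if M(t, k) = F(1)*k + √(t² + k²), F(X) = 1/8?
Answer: -115343/8 - 15*√229 ≈ -14645.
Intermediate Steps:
F(X) = ⅛
M(t, k) = √(k² + t²) + k/8 (M(t, k) = k/8 + √(t² + k²) = k/8 + √(k² + t²) = √(k² + t²) + k/8)
-14398 - M(162, 159) = -14398 - (√(159² + 162²) + (⅛)*159) = -14398 - (√(25281 + 26244) + 159/8) = -14398 - (√51525 + 159/8) = -14398 - (15*√229 + 159/8) = -14398 - (159/8 + 15*√229) = -14398 + (-159/8 - 15*√229) = -115343/8 - 15*√229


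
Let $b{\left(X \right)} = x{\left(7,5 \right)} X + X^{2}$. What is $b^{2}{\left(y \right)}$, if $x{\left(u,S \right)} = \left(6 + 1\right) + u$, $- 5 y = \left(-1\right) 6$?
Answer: $\frac{207936}{625} \approx 332.7$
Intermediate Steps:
$y = \frac{6}{5}$ ($y = - \frac{\left(-1\right) 6}{5} = \left(- \frac{1}{5}\right) \left(-6\right) = \frac{6}{5} \approx 1.2$)
$x{\left(u,S \right)} = 7 + u$
$b{\left(X \right)} = X^{2} + 14 X$ ($b{\left(X \right)} = \left(7 + 7\right) X + X^{2} = 14 X + X^{2} = X^{2} + 14 X$)
$b^{2}{\left(y \right)} = \left(\frac{6 \left(14 + \frac{6}{5}\right)}{5}\right)^{2} = \left(\frac{6}{5} \cdot \frac{76}{5}\right)^{2} = \left(\frac{456}{25}\right)^{2} = \frac{207936}{625}$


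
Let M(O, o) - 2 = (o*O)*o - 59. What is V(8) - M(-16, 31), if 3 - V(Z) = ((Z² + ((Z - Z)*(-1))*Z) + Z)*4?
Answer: 15148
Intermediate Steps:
M(O, o) = -57 + O*o² (M(O, o) = 2 + ((o*O)*o - 59) = 2 + ((O*o)*o - 59) = 2 + (O*o² - 59) = 2 + (-59 + O*o²) = -57 + O*o²)
V(Z) = 3 - 4*Z - 4*Z² (V(Z) = 3 - ((Z² + ((Z - Z)*(-1))*Z) + Z)*4 = 3 - ((Z² + (0*(-1))*Z) + Z)*4 = 3 - ((Z² + 0*Z) + Z)*4 = 3 - ((Z² + 0) + Z)*4 = 3 - (Z² + Z)*4 = 3 - (Z + Z²)*4 = 3 - (4*Z + 4*Z²) = 3 + (-4*Z - 4*Z²) = 3 - 4*Z - 4*Z²)
V(8) - M(-16, 31) = (3 - 4*8 - 4*8²) - (-57 - 16*31²) = (3 - 32 - 4*64) - (-57 - 16*961) = (3 - 32 - 256) - (-57 - 15376) = -285 - 1*(-15433) = -285 + 15433 = 15148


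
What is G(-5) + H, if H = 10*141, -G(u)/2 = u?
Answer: 1420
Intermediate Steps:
G(u) = -2*u
H = 1410
G(-5) + H = -2*(-5) + 1410 = 10 + 1410 = 1420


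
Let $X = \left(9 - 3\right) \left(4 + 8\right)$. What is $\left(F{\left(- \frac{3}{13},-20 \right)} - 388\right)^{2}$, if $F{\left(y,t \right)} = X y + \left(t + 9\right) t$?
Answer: $\frac{5760000}{169} \approx 34083.0$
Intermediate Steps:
$X = 72$ ($X = 6 \cdot 12 = 72$)
$F{\left(y,t \right)} = 72 y + t \left(9 + t\right)$ ($F{\left(y,t \right)} = 72 y + \left(t + 9\right) t = 72 y + \left(9 + t\right) t = 72 y + t \left(9 + t\right)$)
$\left(F{\left(- \frac{3}{13},-20 \right)} - 388\right)^{2} = \left(\left(\left(-20\right)^{2} + 9 \left(-20\right) + 72 \left(- \frac{3}{13}\right)\right) - 388\right)^{2} = \left(\left(400 - 180 + 72 \left(\left(-3\right) \frac{1}{13}\right)\right) - 388\right)^{2} = \left(\left(400 - 180 + 72 \left(- \frac{3}{13}\right)\right) - 388\right)^{2} = \left(\left(400 - 180 - \frac{216}{13}\right) - 388\right)^{2} = \left(\frac{2644}{13} - 388\right)^{2} = \left(- \frac{2400}{13}\right)^{2} = \frac{5760000}{169}$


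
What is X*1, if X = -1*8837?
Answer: -8837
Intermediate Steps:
X = -8837
X*1 = -8837*1 = -8837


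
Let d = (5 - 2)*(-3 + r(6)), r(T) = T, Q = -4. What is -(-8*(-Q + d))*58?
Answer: 6032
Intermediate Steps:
d = 9 (d = (5 - 2)*(-3 + 6) = 3*3 = 9)
-(-8*(-Q + d))*58 = -(-8*(-1*(-4) + 9))*58 = -(-8*(4 + 9))*58 = -(-8*13)*58 = -(-104)*58 = -1*(-6032) = 6032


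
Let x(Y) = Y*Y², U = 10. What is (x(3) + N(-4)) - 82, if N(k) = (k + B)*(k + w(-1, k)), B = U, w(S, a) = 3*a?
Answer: -151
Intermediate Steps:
x(Y) = Y³
B = 10
N(k) = 4*k*(10 + k) (N(k) = (k + 10)*(k + 3*k) = (10 + k)*(4*k) = 4*k*(10 + k))
(x(3) + N(-4)) - 82 = (3³ + 4*(-4)*(10 - 4)) - 82 = (27 + 4*(-4)*6) - 82 = (27 - 96) - 82 = -69 - 82 = -151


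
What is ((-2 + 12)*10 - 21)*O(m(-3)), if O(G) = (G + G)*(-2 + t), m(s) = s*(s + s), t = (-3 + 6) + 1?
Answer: 5688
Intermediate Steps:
t = 4 (t = 3 + 1 = 4)
m(s) = 2*s**2 (m(s) = s*(2*s) = 2*s**2)
O(G) = 4*G (O(G) = (G + G)*(-2 + 4) = (2*G)*2 = 4*G)
((-2 + 12)*10 - 21)*O(m(-3)) = ((-2 + 12)*10 - 21)*(4*(2*(-3)**2)) = (10*10 - 21)*(4*(2*9)) = (100 - 21)*(4*18) = 79*72 = 5688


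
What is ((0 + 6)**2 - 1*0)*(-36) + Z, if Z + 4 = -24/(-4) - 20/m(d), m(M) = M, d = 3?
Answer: -3902/3 ≈ -1300.7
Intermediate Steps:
Z = -14/3 (Z = -4 + (-24/(-4) - 20/3) = -4 + (-24*(-1/4) - 20*1/3) = -4 + (6 - 20/3) = -4 - 2/3 = -14/3 ≈ -4.6667)
((0 + 6)**2 - 1*0)*(-36) + Z = ((0 + 6)**2 - 1*0)*(-36) - 14/3 = (6**2 + 0)*(-36) - 14/3 = (36 + 0)*(-36) - 14/3 = 36*(-36) - 14/3 = -1296 - 14/3 = -3902/3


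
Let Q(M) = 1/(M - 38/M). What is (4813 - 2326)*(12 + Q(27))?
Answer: 20689353/691 ≈ 29941.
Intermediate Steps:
(4813 - 2326)*(12 + Q(27)) = (4813 - 2326)*(12 + 27/(-38 + 27²)) = 2487*(12 + 27/(-38 + 729)) = 2487*(12 + 27/691) = 2487*(8319/691) = 20689353/691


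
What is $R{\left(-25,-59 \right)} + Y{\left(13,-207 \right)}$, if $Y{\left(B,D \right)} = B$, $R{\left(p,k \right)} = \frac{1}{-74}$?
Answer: $\frac{961}{74} \approx 12.986$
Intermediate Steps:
$R{\left(p,k \right)} = - \frac{1}{74}$
$R{\left(-25,-59 \right)} + Y{\left(13,-207 \right)} = - \frac{1}{74} + 13 = \frac{961}{74}$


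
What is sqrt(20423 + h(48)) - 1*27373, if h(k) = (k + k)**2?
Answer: -27373 + sqrt(29639) ≈ -27201.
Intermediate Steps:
h(k) = 4*k**2 (h(k) = (2*k)**2 = 4*k**2)
sqrt(20423 + h(48)) - 1*27373 = sqrt(20423 + 4*48**2) - 1*27373 = sqrt(20423 + 4*2304) - 27373 = sqrt(20423 + 9216) - 27373 = sqrt(29639) - 27373 = -27373 + sqrt(29639)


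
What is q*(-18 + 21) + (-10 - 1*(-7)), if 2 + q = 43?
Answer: 120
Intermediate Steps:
q = 41 (q = -2 + 43 = 41)
q*(-18 + 21) + (-10 - 1*(-7)) = 41*(-18 + 21) + (-10 - 1*(-7)) = 41*3 + (-10 + 7) = 123 - 3 = 120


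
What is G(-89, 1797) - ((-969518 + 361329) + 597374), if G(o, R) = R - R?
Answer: 10815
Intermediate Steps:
G(o, R) = 0
G(-89, 1797) - ((-969518 + 361329) + 597374) = 0 - ((-969518 + 361329) + 597374) = 0 - (-608189 + 597374) = 0 - 1*(-10815) = 0 + 10815 = 10815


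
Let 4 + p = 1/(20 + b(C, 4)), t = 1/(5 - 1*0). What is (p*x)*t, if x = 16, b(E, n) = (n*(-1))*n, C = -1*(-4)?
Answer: -12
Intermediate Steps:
C = 4
b(E, n) = -n² (b(E, n) = (-n)*n = -n²)
t = ⅕ (t = 1/(5 + 0) = 1/5 = ⅕ ≈ 0.20000)
p = -15/4 (p = -4 + 1/(20 - 1*4²) = -4 + 1/(20 - 1*16) = -4 + 1/(20 - 16) = -4 + 1/4 = -4 + ¼ = -15/4 ≈ -3.7500)
(p*x)*t = -15/4*16*(⅕) = -60*⅕ = -12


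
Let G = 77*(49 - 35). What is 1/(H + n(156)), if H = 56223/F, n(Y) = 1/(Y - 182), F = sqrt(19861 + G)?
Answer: 544414/2136853371865 + 38006748*sqrt(20939)/2136853371865 ≈ 0.0025740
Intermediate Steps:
G = 1078 (G = 77*14 = 1078)
F = sqrt(20939) (F = sqrt(19861 + 1078) = sqrt(20939) ≈ 144.70)
n(Y) = 1/(-182 + Y)
H = 56223*sqrt(20939)/20939 (H = 56223/(sqrt(20939)) = 56223*(sqrt(20939)/20939) = 56223*sqrt(20939)/20939 ≈ 388.54)
1/(H + n(156)) = 1/(56223*sqrt(20939)/20939 + 1/(-182 + 156)) = 1/(56223*sqrt(20939)/20939 + 1/(-26)) = 1/(56223*sqrt(20939)/20939 - 1/26) = 1/(-1/26 + 56223*sqrt(20939)/20939)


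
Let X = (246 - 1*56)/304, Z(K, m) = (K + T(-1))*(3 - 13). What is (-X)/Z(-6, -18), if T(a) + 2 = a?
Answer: -1/144 ≈ -0.0069444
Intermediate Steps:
T(a) = -2 + a
Z(K, m) = 30 - 10*K (Z(K, m) = (K + (-2 - 1))*(3 - 13) = (K - 3)*(-10) = (-3 + K)*(-10) = 30 - 10*K)
X = 5/8 (X = (246 - 56)*(1/304) = 190*(1/304) = 5/8 ≈ 0.62500)
(-X)/Z(-6, -18) = (-1*5/8)/(30 - 10*(-6)) = -5/(8*(30 + 60)) = -5/8/90 = -5/8*1/90 = -1/144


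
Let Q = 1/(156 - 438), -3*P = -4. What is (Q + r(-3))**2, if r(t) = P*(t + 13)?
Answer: 1570009/8836 ≈ 177.68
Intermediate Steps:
P = 4/3 (P = -1/3*(-4) = 4/3 ≈ 1.3333)
r(t) = 52/3 + 4*t/3 (r(t) = 4*(t + 13)/3 = 4*(13 + t)/3 = 52/3 + 4*t/3)
Q = -1/282 (Q = 1/(-282) = -1/282 ≈ -0.0035461)
(Q + r(-3))**2 = (-1/282 + (52/3 + (4/3)*(-3)))**2 = (-1/282 + (52/3 - 4))**2 = (-1/282 + 40/3)**2 = (1253/94)**2 = 1570009/8836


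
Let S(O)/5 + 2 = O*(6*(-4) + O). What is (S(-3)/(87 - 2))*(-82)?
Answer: -6478/17 ≈ -381.06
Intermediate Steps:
S(O) = -10 + 5*O*(-24 + O) (S(O) = -10 + 5*(O*(6*(-4) + O)) = -10 + 5*(O*(-24 + O)) = -10 + 5*O*(-24 + O))
(S(-3)/(87 - 2))*(-82) = ((-10 - 120*(-3) + 5*(-3)**2)/(87 - 2))*(-82) = ((-10 + 360 + 5*9)/85)*(-82) = ((-10 + 360 + 45)*(1/85))*(-82) = (395*(1/85))*(-82) = (79/17)*(-82) = -6478/17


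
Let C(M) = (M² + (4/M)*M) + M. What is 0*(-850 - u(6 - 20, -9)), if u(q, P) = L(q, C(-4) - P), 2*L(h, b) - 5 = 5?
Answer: 0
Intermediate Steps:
C(M) = 4 + M + M² (C(M) = (M² + 4) + M = (4 + M²) + M = 4 + M + M²)
L(h, b) = 5 (L(h, b) = 5/2 + (½)*5 = 5/2 + 5/2 = 5)
u(q, P) = 5
0*(-850 - u(6 - 20, -9)) = 0*(-850 - 1*5) = 0*(-850 - 5) = 0*(-855) = 0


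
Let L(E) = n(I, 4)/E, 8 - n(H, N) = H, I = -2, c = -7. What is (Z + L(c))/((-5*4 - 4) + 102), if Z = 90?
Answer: 310/273 ≈ 1.1355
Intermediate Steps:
n(H, N) = 8 - H
L(E) = 10/E (L(E) = (8 - 1*(-2))/E = (8 + 2)/E = 10/E)
(Z + L(c))/((-5*4 - 4) + 102) = (90 + 10/(-7))/((-5*4 - 4) + 102) = (90 + 10*(-1/7))/((-20 - 4) + 102) = (90 - 10/7)/(-24 + 102) = (620/7)/78 = (1/78)*(620/7) = 310/273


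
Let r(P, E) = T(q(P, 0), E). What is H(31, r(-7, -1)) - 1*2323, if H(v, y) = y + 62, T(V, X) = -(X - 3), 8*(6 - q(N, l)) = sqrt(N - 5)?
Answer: -2257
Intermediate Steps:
q(N, l) = 6 - sqrt(-5 + N)/8 (q(N, l) = 6 - sqrt(N - 5)/8 = 6 - sqrt(-5 + N)/8)
T(V, X) = 3 - X (T(V, X) = -(-3 + X) = 3 - X)
r(P, E) = 3 - E
H(v, y) = 62 + y
H(31, r(-7, -1)) - 1*2323 = (62 + (3 - 1*(-1))) - 1*2323 = (62 + (3 + 1)) - 2323 = (62 + 4) - 2323 = 66 - 2323 = -2257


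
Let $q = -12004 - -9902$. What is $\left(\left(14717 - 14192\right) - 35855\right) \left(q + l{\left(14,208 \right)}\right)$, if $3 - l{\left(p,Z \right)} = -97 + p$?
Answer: $71225280$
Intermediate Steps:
$l{\left(p,Z \right)} = 100 - p$ ($l{\left(p,Z \right)} = 3 - \left(-97 + p\right) = 100 - p$)
$q = -2102$ ($q = -12004 + 9902 = -2102$)
$\left(\left(14717 - 14192\right) - 35855\right) \left(q + l{\left(14,208 \right)}\right) = \left(\left(14717 - 14192\right) - 35855\right) \left(-2102 + \left(100 - 14\right)\right) = \left(525 - 35855\right) \left(-2102 + 86\right) = \left(-35330\right) \left(-2016\right) = 71225280$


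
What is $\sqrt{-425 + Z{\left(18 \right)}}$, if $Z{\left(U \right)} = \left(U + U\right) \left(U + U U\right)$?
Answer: $\sqrt{11887} \approx 109.03$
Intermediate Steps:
$Z{\left(U \right)} = 2 U \left(U + U^{2}\right)$
$\sqrt{-425 + Z{\left(18 \right)}} = \sqrt{-425 + 2 \cdot 18^{2} \left(1 + 18\right)} = \sqrt{-425 + 2 \cdot 324 \cdot 19} = \sqrt{-425 + 12312} = \sqrt{11887}$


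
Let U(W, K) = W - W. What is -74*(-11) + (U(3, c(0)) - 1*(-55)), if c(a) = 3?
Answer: 869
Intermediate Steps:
U(W, K) = 0
-74*(-11) + (U(3, c(0)) - 1*(-55)) = -74*(-11) + (0 - 1*(-55)) = 814 + (0 + 55) = 814 + 55 = 869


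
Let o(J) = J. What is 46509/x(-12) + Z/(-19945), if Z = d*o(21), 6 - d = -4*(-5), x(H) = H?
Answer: -309206159/79780 ≈ -3875.7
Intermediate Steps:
d = -14 (d = 6 - (-4)*(-5) = 6 - 1*20 = 6 - 20 = -14)
Z = -294 (Z = -14*21 = -294)
46509/x(-12) + Z/(-19945) = 46509/(-12) - 294/(-19945) = 46509*(-1/12) - 294*(-1/19945) = -15503/4 + 294/19945 = -309206159/79780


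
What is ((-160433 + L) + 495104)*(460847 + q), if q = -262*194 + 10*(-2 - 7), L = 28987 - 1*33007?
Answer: 135543433779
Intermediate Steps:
L = -4020 (L = 28987 - 33007 = -4020)
q = -50918 (q = -50828 + 10*(-9) = -50828 - 90 = -50918)
((-160433 + L) + 495104)*(460847 + q) = ((-160433 - 4020) + 495104)*(460847 - 50918) = (-164453 + 495104)*409929 = 330651*409929 = 135543433779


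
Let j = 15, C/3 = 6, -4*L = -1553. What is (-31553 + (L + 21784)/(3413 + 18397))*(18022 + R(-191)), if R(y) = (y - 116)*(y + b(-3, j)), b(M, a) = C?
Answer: -65266780780041/29080 ≈ -2.2444e+9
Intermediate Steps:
L = 1553/4 (L = -¼*(-1553) = 1553/4 ≈ 388.25)
C = 18 (C = 3*6 = 18)
b(M, a) = 18
R(y) = (-116 + y)*(18 + y) (R(y) = (y - 116)*(y + 18) = (-116 + y)*(18 + y))
(-31553 + (L + 21784)/(3413 + 18397))*(18022 + R(-191)) = (-31553 + (1553/4 + 21784)/(3413 + 18397))*(18022 + (-2088 + (-191)² - 98*(-191))) = (-31553 + (88689/4)/21810)*(18022 + (-2088 + 36481 + 18718)) = (-31553 + (88689/4)*(1/21810))*(18022 + 53111) = (-31553 + 29563/29080)*71133 = -917531677/29080*71133 = -65266780780041/29080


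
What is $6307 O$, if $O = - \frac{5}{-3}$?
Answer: $\frac{31535}{3} \approx 10512.0$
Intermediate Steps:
$O = \frac{5}{3}$ ($O = \left(-5\right) \left(- \frac{1}{3}\right) = \frac{5}{3} \approx 1.6667$)
$6307 O = 6307 \cdot \frac{5}{3} = \frac{31535}{3}$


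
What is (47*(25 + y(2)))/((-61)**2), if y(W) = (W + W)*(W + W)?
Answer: 1927/3721 ≈ 0.51787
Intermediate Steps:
y(W) = 4*W**2 (y(W) = (2*W)*(2*W) = 4*W**2)
(47*(25 + y(2)))/((-61)**2) = (47*(25 + 4*2**2))/((-61)**2) = (47*(25 + 4*4))/3721 = (47*(25 + 16))*(1/3721) = (47*41)*(1/3721) = 1927*(1/3721) = 1927/3721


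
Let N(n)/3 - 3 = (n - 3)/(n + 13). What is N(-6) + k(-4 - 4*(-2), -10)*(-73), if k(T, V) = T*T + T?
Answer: -10184/7 ≈ -1454.9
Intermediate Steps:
k(T, V) = T + T² (k(T, V) = T² + T = T + T²)
N(n) = 9 + 3*(-3 + n)/(13 + n) (N(n) = 9 + 3*((n - 3)/(n + 13)) = 9 + 3*((-3 + n)/(13 + n)) = 9 + 3*(-3 + n)/(13 + n))
N(-6) + k(-4 - 4*(-2), -10)*(-73) = 12*(9 - 6)/(13 - 6) + ((-4 - 4*(-2))*(1 + (-4 - 4*(-2))))*(-73) = 12*3/7 + ((-4 + 8)*(1 + (-4 + 8)))*(-73) = 12*(⅐)*3 + (4*(1 + 4))*(-73) = 36/7 + (4*5)*(-73) = 36/7 + 20*(-73) = 36/7 - 1460 = -10184/7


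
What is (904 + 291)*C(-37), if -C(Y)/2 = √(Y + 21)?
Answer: -9560*I ≈ -9560.0*I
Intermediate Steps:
C(Y) = -2*√(21 + Y) (C(Y) = -2*√(Y + 21) = -2*√(21 + Y))
(904 + 291)*C(-37) = (904 + 291)*(-2*√(21 - 37)) = 1195*(-8*I) = -9560*I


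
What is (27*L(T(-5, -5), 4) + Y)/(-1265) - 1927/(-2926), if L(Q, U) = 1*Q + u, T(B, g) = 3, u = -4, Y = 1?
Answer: 228521/336490 ≈ 0.67913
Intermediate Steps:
L(Q, U) = -4 + Q (L(Q, U) = 1*Q - 4 = Q - 4 = -4 + Q)
(27*L(T(-5, -5), 4) + Y)/(-1265) - 1927/(-2926) = (27*(-4 + 3) + 1)/(-1265) - 1927/(-2926) = (27*(-1) + 1)*(-1/1265) - 1927*(-1/2926) = (-27 + 1)*(-1/1265) + 1927/2926 = -26*(-1/1265) + 1927/2926 = 26/1265 + 1927/2926 = 228521/336490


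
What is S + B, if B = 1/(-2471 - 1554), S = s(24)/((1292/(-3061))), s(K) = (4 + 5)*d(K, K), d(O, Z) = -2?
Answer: 110884079/2600150 ≈ 42.645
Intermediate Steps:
s(K) = -18 (s(K) = (4 + 5)*(-2) = 9*(-2) = -18)
S = 27549/646 (S = -18/(1292/(-3061)) = -18/(1292*(-1/3061)) = -18/(-1292/3061) = -18*(-3061/1292) = 27549/646 ≈ 42.646)
B = -1/4025 (B = 1/(-4025) = -1/4025 ≈ -0.00024845)
S + B = 27549/646 - 1/4025 = 110884079/2600150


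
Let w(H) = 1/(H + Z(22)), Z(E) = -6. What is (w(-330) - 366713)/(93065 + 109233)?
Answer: -123215569/67972128 ≈ -1.8127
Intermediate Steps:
w(H) = 1/(-6 + H) (w(H) = 1/(H - 6) = 1/(-6 + H))
(w(-330) - 366713)/(93065 + 109233) = (1/(-6 - 330) - 366713)/(93065 + 109233) = (1/(-336) - 366713)/202298 = (-1/336 - 366713)*(1/202298) = -123215569/336*1/202298 = -123215569/67972128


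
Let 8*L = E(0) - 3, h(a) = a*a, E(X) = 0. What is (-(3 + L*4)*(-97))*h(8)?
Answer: 9312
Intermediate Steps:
h(a) = a²
L = -3/8 (L = (0 - 3)/8 = (⅛)*(-3) = -3/8 ≈ -0.37500)
(-(3 + L*4)*(-97))*h(8) = (-(3 - 3/8*4)*(-97))*8² = (-(3 - 3/2)*(-97))*64 = (-1*3/2*(-97))*64 = -3/2*(-97)*64 = (291/2)*64 = 9312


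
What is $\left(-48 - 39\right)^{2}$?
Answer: $7569$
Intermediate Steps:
$\left(-48 - 39\right)^{2} = \left(-87\right)^{2} = 7569$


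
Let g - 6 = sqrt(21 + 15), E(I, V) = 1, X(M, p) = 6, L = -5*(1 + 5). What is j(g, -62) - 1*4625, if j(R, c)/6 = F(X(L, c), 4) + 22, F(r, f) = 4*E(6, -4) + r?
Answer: -4433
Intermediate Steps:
L = -30 (L = -5*6 = -30)
g = 12 (g = 6 + sqrt(21 + 15) = 6 + sqrt(36) = 6 + 6 = 12)
F(r, f) = 4 + r (F(r, f) = 4*1 + r = 4 + r)
j(R, c) = 192 (j(R, c) = 6*((4 + 6) + 22) = 6*(10 + 22) = 6*32 = 192)
j(g, -62) - 1*4625 = 192 - 1*4625 = 192 - 4625 = -4433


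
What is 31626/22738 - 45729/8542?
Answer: -384818355/97113998 ≈ -3.9625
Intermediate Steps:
31626/22738 - 45729/8542 = 31626*(1/22738) - 45729*1/8542 = 15813/11369 - 45729/8542 = -384818355/97113998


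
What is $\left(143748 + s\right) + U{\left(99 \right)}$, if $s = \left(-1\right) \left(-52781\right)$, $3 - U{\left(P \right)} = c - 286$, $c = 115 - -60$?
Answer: $196643$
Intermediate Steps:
$c = 175$ ($c = 115 + 60 = 175$)
$U{\left(P \right)} = 114$ ($U{\left(P \right)} = 3 - \left(175 - 286\right) = 3 - -111 = 3 + 111 = 114$)
$s = 52781$
$\left(143748 + s\right) + U{\left(99 \right)} = \left(143748 + 52781\right) + 114 = 196529 + 114 = 196643$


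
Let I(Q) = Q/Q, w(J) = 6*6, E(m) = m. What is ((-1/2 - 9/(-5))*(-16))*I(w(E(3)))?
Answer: -104/5 ≈ -20.800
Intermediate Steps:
w(J) = 36
I(Q) = 1
((-1/2 - 9/(-5))*(-16))*I(w(E(3))) = ((-1/2 - 9/(-5))*(-16))*1 = ((-1*1/2 - 9*(-1/5))*(-16))*1 = ((-1/2 + 9/5)*(-16))*1 = ((13/10)*(-16))*1 = -104/5*1 = -104/5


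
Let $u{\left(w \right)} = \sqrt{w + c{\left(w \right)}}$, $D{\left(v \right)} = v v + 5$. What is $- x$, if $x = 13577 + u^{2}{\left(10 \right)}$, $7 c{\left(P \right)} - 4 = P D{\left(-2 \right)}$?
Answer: $- \frac{95203}{7} \approx -13600.0$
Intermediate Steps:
$D{\left(v \right)} = 5 + v^{2}$ ($D{\left(v \right)} = v^{2} + 5 = 5 + v^{2}$)
$c{\left(P \right)} = \frac{4}{7} + \frac{9 P}{7}$ ($c{\left(P \right)} = \frac{4}{7} + \frac{P \left(5 + \left(-2\right)^{2}\right)}{7} = \frac{4}{7} + \frac{P \left(5 + 4\right)}{7} = \frac{4}{7} + \frac{P 9}{7} = \frac{4}{7} + \frac{9 P}{7}$)
$u{\left(w \right)} = \sqrt{\frac{4}{7} + \frac{16 w}{7}}$ ($u{\left(w \right)} = \sqrt{w + \left(\frac{4}{7} + \frac{9 w}{7}\right)} = \sqrt{\frac{4}{7} + \frac{16 w}{7}}$)
$x = \frac{95203}{7}$ ($x = 13577 + \left(\frac{2 \sqrt{7 + 28 \cdot 10}}{7}\right)^{2} = 13577 + \left(\frac{2 \sqrt{7 + 280}}{7}\right)^{2} = 13577 + \left(\frac{2 \sqrt{287}}{7}\right)^{2} = 13577 + \frac{164}{7} = \frac{95203}{7} \approx 13600.0$)
$- x = \left(-1\right) \frac{95203}{7} = - \frac{95203}{7}$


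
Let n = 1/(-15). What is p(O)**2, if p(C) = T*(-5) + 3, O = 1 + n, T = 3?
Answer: 144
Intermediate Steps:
n = -1/15 ≈ -0.066667
O = 14/15 (O = 1 - 1/15 = 14/15 ≈ 0.93333)
p(C) = -12 (p(C) = 3*(-5) + 3 = -15 + 3 = -12)
p(O)**2 = (-12)**2 = 144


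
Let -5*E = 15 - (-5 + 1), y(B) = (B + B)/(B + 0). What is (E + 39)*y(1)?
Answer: 352/5 ≈ 70.400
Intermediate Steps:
y(B) = 2 (y(B) = (2*B)/B = 2)
E = -19/5 (E = -(15 - (-5 + 1))/5 = -(15 - 1*(-4))/5 = -(15 + 4)/5 = -⅕*19 = -19/5 ≈ -3.8000)
(E + 39)*y(1) = (-19/5 + 39)*2 = (176/5)*2 = 352/5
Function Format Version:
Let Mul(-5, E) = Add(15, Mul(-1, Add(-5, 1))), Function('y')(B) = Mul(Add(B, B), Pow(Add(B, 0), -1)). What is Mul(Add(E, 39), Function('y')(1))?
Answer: Rational(352, 5) ≈ 70.400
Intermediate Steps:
Function('y')(B) = 2 (Function('y')(B) = Mul(Mul(2, B), Pow(B, -1)) = 2)
E = Rational(-19, 5) (E = Mul(Rational(-1, 5), Add(15, Mul(-1, Add(-5, 1)))) = Mul(Rational(-1, 5), Add(15, Mul(-1, -4))) = Mul(Rational(-1, 5), Add(15, 4)) = Mul(Rational(-1, 5), 19) = Rational(-19, 5) ≈ -3.8000)
Mul(Add(E, 39), Function('y')(1)) = Mul(Add(Rational(-19, 5), 39), 2) = Mul(Rational(176, 5), 2) = Rational(352, 5)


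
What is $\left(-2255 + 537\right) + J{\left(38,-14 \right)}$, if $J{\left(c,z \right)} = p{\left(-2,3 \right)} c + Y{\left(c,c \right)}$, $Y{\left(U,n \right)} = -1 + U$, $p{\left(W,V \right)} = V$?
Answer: $-1567$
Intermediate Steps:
$J{\left(c,z \right)} = -1 + 4 c$ ($J{\left(c,z \right)} = 3 c + \left(-1 + c\right) = -1 + 4 c$)
$\left(-2255 + 537\right) + J{\left(38,-14 \right)} = \left(-2255 + 537\right) + \left(-1 + 4 \cdot 38\right) = -1718 + \left(-1 + 152\right) = -1718 + 151 = -1567$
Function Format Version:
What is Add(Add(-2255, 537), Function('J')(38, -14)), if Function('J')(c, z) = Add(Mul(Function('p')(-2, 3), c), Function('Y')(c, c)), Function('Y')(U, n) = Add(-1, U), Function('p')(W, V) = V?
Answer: -1567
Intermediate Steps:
Function('J')(c, z) = Add(-1, Mul(4, c)) (Function('J')(c, z) = Add(Mul(3, c), Add(-1, c)) = Add(-1, Mul(4, c)))
Add(Add(-2255, 537), Function('J')(38, -14)) = Add(Add(-2255, 537), Add(-1, Mul(4, 38))) = Add(-1718, Add(-1, 152)) = Add(-1718, 151) = -1567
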